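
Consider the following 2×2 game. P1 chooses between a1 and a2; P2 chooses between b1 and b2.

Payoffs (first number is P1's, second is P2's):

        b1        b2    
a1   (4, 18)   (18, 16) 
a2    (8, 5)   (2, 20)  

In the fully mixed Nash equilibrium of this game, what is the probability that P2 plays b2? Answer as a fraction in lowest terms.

1/5

Let c be the probability that P2 plays b1. In a completely mixed equilibrium, P1 must be indifferent between a1 and a2.
P1's expected payoff from a1 is 4c + 18(1−c); from a2 it is 8c + 2(1−c).
Setting these equal: −14c + 18 = 6c + 2, so c = 4/5.
Therefore P2 plays b2 with probability 1 − 4/5 = 1/5.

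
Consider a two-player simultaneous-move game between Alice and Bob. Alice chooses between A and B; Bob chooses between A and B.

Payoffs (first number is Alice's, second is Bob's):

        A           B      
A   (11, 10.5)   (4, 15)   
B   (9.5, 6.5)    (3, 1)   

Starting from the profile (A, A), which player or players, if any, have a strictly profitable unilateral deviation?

Alice at (A, A) earns 11; deviating to B yields 9.5 — not better.
Bob earns 10.5; deviating to B yields 15 — a strict improvement.
Only Bob has a strictly profitable deviation.

Bob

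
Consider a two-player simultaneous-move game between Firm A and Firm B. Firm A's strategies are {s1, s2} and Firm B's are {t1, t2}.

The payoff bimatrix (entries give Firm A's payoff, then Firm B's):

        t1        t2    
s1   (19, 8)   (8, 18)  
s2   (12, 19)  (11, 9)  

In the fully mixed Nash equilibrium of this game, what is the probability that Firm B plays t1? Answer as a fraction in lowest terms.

Let c be the probability that Firm B plays t1. In a completely mixed equilibrium, Firm A must be indifferent between s1 and s2.
Firm A's expected payoff from s1 is 19c + 8(1−c); from s2 it is 12c + 11(1−c).
Setting these equal: 11c + 8 = c + 11, so c = 3/10.

3/10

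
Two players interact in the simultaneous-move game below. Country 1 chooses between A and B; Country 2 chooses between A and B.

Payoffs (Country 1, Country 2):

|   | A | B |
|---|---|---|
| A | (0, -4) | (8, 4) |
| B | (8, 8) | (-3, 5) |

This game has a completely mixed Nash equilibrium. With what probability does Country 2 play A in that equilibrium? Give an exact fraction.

Let y be the probability that Country 2 plays A. In a completely mixed equilibrium, Country 1 must be indifferent between A and B.
Country 1's expected payoff from A is 8(1−y); from B it is 8y − 3(1−y).
Setting these equal: −8y + 8 = 11y − 3, so y = 11/19.

11/19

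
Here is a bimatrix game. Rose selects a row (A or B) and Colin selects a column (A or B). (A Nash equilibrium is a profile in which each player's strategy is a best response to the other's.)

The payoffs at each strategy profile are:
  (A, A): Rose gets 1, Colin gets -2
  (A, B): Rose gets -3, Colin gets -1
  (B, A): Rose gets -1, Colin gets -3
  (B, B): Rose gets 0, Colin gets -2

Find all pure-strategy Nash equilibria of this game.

(B, B)

(A, A): Colin prefers B (-1 > -2) — not an equilibrium.
(A, B): Rose prefers B (0 > -3) — not an equilibrium.
(B, A): Rose prefers A (1 > -1); Colin prefers B (-2 > -3) — not an equilibrium.
(B, B): Rose gets 0 ≥ -3 from A, and Colin gets -2 ≥ -3 from A — Nash equilibrium.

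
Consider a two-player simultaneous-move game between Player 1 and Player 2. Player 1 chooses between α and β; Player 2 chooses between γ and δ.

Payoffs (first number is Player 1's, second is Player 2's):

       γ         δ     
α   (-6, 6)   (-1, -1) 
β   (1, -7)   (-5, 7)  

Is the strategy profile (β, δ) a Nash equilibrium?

At (β, δ), Player 1 earns -5; switching to α would give -1, so Player 1 would deviate.
Player 2 earns 7; switching to γ would give -7, so Player 2 has no profitable deviation.
Since at least one player can profitably deviate, this is not a Nash equilibrium.

No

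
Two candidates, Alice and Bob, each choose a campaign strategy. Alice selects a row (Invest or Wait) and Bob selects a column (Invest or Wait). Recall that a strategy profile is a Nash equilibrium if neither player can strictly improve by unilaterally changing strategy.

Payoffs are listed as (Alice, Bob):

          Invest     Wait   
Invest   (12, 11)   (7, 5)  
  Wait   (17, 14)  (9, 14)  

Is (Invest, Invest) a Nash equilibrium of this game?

At (Invest, Invest), Alice earns 12; switching to Wait would give 17, so Alice would deviate.
Bob earns 11; switching to Wait would give 5, so Bob has no profitable deviation.
Since at least one player can profitably deviate, this is not a Nash equilibrium.

No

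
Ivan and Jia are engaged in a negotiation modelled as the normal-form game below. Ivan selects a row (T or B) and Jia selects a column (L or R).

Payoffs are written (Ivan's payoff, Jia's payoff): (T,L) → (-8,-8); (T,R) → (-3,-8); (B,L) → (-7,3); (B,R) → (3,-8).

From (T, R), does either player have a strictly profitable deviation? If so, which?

Ivan at (T, R) earns -3; deviating to B yields 3 — a strict improvement.
Jia earns -8; deviating to L yields -8 — not better.
Only Ivan has a strictly profitable deviation.

Ivan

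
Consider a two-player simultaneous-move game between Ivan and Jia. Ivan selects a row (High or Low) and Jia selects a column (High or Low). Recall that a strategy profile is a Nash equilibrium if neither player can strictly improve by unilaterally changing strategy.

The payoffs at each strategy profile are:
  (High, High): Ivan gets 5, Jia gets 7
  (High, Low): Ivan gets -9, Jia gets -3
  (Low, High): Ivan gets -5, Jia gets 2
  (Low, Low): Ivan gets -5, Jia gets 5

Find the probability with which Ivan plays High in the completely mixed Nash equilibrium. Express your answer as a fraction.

Let r be the probability that Ivan plays High. In a completely mixed equilibrium, Jia must be indifferent between High and Low.
Jia's expected payoff from High is 7r + 2(1−r); from Low it is −3r + 5(1−r).
Setting these equal: 5r + 2 = −8r + 5, so r = 3/13.

3/13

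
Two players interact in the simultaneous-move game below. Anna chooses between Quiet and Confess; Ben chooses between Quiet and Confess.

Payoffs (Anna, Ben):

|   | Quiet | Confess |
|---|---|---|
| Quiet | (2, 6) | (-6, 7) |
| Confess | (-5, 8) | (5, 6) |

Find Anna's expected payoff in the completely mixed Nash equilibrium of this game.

First find y, the probability Ben plays Quiet, from Anna's indifference between Quiet and Confess: 2y − 6(1−y) = −5y + 5(1−y), giving y = 11/18.
Since Anna is indifferent in equilibrium, Anna's expected payoff equals the payoff from either row against (11/18, 7/18). Using Quiet: 2(11/18) − 6(7/18) = -10/9.

-10/9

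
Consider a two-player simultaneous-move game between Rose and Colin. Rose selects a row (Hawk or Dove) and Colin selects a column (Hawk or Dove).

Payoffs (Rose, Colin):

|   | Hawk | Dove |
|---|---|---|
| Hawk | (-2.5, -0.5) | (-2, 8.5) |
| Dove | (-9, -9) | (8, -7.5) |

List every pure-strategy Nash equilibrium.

(Dove, Dove)

(Hawk, Hawk): Colin prefers Dove (8.5 > -0.5) — not an equilibrium.
(Hawk, Dove): Rose prefers Dove (8 > -2) — not an equilibrium.
(Dove, Hawk): Rose prefers Hawk (-2.5 > -9); Colin prefers Dove (-7.5 > -9) — not an equilibrium.
(Dove, Dove): Rose gets 8 ≥ -2 from Hawk, and Colin gets -7.5 ≥ -9 from Hawk — Nash equilibrium.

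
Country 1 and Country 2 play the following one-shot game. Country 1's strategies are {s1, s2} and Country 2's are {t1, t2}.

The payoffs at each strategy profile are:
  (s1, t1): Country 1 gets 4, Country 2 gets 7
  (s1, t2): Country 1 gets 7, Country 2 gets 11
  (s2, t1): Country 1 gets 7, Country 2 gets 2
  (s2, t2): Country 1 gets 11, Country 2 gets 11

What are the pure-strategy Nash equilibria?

(s2, t2)

(s1, t1): Country 1 prefers s2 (7 > 4); Country 2 prefers t2 (11 > 7) — not an equilibrium.
(s1, t2): Country 1 prefers s2 (11 > 7) — not an equilibrium.
(s2, t1): Country 2 prefers t2 (11 > 2) — not an equilibrium.
(s2, t2): Country 1 gets 11 ≥ 7 from s1, and Country 2 gets 11 ≥ 2 from t1 — Nash equilibrium.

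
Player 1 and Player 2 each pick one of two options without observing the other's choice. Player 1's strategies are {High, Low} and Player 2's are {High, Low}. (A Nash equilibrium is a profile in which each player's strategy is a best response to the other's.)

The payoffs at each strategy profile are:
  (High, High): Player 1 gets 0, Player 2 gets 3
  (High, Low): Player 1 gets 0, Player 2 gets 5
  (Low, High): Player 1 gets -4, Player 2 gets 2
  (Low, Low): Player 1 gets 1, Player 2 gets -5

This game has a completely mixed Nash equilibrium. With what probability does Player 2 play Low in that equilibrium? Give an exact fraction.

Let c be the probability that Player 2 plays High. In a completely mixed equilibrium, Player 1 must be indifferent between High and Low.
Player 1's expected payoff from High is 0; from Low it is −4c + (1−c).
Setting these equal: 0 = −5c + 1, so c = 1/5.
Therefore Player 2 plays Low with probability 1 − 1/5 = 4/5.

4/5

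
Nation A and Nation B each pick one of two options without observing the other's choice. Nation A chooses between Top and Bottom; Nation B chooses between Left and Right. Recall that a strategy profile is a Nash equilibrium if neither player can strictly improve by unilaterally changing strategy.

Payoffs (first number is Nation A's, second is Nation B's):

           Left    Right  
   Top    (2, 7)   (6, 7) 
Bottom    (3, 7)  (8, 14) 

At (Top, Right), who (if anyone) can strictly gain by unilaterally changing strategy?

Nation A at (Top, Right) earns 6; deviating to Bottom yields 8 — a strict improvement.
Nation B earns 7; deviating to Left yields 7 — not better.
Only Nation A has a strictly profitable deviation.

Nation A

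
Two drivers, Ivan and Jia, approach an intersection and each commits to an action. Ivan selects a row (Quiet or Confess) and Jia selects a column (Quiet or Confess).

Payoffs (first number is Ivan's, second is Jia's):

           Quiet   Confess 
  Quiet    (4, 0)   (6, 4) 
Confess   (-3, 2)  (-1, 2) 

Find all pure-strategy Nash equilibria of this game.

(Quiet, Confess)

(Quiet, Quiet): Jia prefers Confess (4 > 0) — not an equilibrium.
(Quiet, Confess): Ivan gets 6 ≥ -1 from Confess, and Jia gets 4 ≥ 0 from Quiet — Nash equilibrium.
(Confess, Quiet): Ivan prefers Quiet (4 > -3) — not an equilibrium.
(Confess, Confess): Ivan prefers Quiet (6 > -1) — not an equilibrium.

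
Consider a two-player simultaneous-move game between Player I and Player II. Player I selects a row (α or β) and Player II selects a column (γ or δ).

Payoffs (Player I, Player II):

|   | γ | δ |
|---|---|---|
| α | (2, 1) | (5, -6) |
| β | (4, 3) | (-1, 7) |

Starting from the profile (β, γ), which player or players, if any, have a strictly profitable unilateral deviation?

Player II

Player I at (β, γ) earns 4; deviating to α yields 2 — not better.
Player II earns 3; deviating to δ yields 7 — a strict improvement.
Only Player II has a strictly profitable deviation.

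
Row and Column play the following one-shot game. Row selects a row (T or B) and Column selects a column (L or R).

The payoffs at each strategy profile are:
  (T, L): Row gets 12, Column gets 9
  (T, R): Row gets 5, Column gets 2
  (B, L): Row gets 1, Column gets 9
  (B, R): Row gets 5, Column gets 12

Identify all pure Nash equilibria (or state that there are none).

(T, L): Row gets 12 ≥ 1 from B, and Column gets 9 ≥ 2 from R — Nash equilibrium.
(T, R): Column prefers L (9 > 2) — not an equilibrium.
(B, L): Row prefers T (12 > 1); Column prefers R (12 > 9) — not an equilibrium.
(B, R): Row gets 5 ≥ 5 from T, and Column gets 12 ≥ 9 from L — Nash equilibrium.

(T, L) and (B, R)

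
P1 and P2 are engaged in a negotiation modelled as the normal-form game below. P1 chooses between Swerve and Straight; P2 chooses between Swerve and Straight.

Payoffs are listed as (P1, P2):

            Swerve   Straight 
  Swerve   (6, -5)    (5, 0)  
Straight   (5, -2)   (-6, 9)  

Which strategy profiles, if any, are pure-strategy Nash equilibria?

(Swerve, Swerve): P2 prefers Straight (0 > -5) — not an equilibrium.
(Swerve, Straight): P1 gets 5 ≥ -6 from Straight, and P2 gets 0 ≥ -5 from Swerve — Nash equilibrium.
(Straight, Swerve): P1 prefers Swerve (6 > 5); P2 prefers Straight (9 > -2) — not an equilibrium.
(Straight, Straight): P1 prefers Swerve (5 > -6) — not an equilibrium.

(Swerve, Straight)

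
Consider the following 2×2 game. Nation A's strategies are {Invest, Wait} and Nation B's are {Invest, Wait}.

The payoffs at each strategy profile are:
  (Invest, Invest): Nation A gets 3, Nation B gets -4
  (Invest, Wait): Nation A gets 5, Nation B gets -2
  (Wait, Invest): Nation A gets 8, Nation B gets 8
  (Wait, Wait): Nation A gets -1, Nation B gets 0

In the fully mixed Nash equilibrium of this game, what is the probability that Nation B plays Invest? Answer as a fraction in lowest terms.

6/11

Let y be the probability that Nation B plays Invest. In a completely mixed equilibrium, Nation A must be indifferent between Invest and Wait.
Nation A's expected payoff from Invest is 3y + 5(1−y); from Wait it is 8y − (1−y).
Setting these equal: −2y + 5 = 9y − 1, so y = 6/11.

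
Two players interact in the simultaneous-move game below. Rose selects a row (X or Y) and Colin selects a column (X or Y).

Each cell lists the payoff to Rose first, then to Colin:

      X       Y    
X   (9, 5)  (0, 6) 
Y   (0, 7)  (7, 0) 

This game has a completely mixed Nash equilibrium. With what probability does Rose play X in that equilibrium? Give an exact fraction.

Let p be the probability that Rose plays X. In a completely mixed equilibrium, Colin must be indifferent between X and Y.
Colin's expected payoff from X is 5p + 7(1−p); from Y it is 6p.
Setting these equal: −2p + 7 = 6p, so p = 7/8.

7/8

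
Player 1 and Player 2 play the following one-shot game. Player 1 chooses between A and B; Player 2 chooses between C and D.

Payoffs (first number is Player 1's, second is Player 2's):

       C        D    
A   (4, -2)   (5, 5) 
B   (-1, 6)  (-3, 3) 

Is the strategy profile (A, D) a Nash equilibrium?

Yes

At (A, D), Player 1 earns 5; switching to B would give -3, so Player 1 has no profitable deviation.
Player 2 earns 5; switching to C would give -2, so Player 2 has no profitable deviation.
Neither player can gain by a unilateral deviation, so this profile is a Nash equilibrium.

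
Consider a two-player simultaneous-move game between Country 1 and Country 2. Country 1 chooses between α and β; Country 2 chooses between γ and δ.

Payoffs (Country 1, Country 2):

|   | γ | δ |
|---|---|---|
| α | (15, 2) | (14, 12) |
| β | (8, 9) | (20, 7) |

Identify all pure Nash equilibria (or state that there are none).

none

(α, γ): Country 2 prefers δ (12 > 2) — not an equilibrium.
(α, δ): Country 1 prefers β (20 > 14) — not an equilibrium.
(β, γ): Country 1 prefers α (15 > 8) — not an equilibrium.
(β, δ): Country 2 prefers γ (9 > 7) — not an equilibrium.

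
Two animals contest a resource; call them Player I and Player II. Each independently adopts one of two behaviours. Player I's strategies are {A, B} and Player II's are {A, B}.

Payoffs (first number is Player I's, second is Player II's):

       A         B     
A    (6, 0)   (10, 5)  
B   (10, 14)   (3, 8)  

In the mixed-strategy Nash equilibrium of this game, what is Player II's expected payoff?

First find p, the probability Player I plays A, from Player II's indifference between A and B: 14(1−p) = 5p + 8(1−p), giving p = 6/11.
Since Player II is indifferent in equilibrium, Player II's expected payoff equals the payoff from either column against (6/11, 5/11). Using A: 14(5/11) = 70/11.

70/11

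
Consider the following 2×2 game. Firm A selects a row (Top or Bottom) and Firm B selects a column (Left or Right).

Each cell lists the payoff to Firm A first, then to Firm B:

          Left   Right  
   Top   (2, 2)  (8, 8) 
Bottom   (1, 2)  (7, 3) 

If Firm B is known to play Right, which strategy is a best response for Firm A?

Against Right, Firm A earns 8 from Top and 7 from Bottom.
So Top is the best response.

Top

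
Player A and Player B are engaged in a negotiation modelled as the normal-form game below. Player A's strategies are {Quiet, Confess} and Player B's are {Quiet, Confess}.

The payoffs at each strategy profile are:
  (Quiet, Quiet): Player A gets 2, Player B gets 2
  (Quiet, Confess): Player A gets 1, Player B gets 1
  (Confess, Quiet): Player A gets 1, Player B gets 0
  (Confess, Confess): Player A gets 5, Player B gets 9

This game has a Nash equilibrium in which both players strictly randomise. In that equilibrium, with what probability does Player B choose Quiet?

Let y be the probability that Player B plays Quiet. In a completely mixed equilibrium, Player A must be indifferent between Quiet and Confess.
Player A's expected payoff from Quiet is 2y + (1−y); from Confess it is y + 5(1−y).
Setting these equal: y + 1 = −4y + 5, so y = 4/5.

4/5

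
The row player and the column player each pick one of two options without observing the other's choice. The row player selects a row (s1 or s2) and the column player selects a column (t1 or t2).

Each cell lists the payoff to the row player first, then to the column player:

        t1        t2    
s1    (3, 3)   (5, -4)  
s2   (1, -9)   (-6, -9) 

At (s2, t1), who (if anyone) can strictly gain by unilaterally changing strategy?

The row player

The row player at (s2, t1) earns 1; deviating to s1 yields 3 — a strict improvement.
The column player earns -9; deviating to t2 yields -9 — not better.
Only the row player has a strictly profitable deviation.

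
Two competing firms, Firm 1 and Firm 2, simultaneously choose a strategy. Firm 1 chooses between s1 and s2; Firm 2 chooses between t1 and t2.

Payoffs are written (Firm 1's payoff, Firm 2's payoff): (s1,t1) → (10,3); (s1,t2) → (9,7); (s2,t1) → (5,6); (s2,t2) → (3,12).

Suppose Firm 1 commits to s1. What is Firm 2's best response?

t2

Against s1, Firm 2 earns 3 from t1 and 7 from t2.
So t2 is the best response.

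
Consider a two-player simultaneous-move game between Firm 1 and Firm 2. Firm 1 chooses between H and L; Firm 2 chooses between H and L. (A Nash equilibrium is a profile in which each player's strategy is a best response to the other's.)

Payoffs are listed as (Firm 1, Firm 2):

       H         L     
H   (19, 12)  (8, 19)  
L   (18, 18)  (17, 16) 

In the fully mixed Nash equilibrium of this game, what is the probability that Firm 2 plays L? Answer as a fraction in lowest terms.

1/10

Let y be the probability that Firm 2 plays H. In a completely mixed equilibrium, Firm 1 must be indifferent between H and L.
Firm 1's expected payoff from H is 19y + 8(1−y); from L it is 18y + 17(1−y).
Setting these equal: 11y + 8 = y + 17, so y = 9/10.
Therefore Firm 2 plays L with probability 1 − 9/10 = 1/10.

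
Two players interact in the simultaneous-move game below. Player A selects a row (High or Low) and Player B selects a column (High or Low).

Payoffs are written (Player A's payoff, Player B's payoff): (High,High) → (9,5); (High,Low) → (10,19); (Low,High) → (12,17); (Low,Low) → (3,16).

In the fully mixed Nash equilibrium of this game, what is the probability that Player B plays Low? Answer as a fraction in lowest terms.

Let y be the probability that Player B plays High. In a completely mixed equilibrium, Player A must be indifferent between High and Low.
Player A's expected payoff from High is 9y + 10(1−y); from Low it is 12y + 3(1−y).
Setting these equal: −y + 10 = 9y + 3, so y = 7/10.
Therefore Player B plays Low with probability 1 − 7/10 = 3/10.

3/10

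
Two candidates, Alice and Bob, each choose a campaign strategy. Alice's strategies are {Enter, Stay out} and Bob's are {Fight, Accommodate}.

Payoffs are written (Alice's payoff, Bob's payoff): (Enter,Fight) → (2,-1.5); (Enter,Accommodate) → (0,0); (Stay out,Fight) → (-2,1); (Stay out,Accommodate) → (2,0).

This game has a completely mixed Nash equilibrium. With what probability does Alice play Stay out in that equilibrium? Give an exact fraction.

Let p be the probability that Alice plays Enter. In a completely mixed equilibrium, Bob must be indifferent between Fight and Accommodate.
Bob's expected payoff from Fight is −1.5p + (1−p); from Accommodate it is 0.
Setting these equal: −2.5p + 1 = 0, so p = 2/5.
Therefore Alice plays Stay out with probability 1 − 2/5 = 3/5.

3/5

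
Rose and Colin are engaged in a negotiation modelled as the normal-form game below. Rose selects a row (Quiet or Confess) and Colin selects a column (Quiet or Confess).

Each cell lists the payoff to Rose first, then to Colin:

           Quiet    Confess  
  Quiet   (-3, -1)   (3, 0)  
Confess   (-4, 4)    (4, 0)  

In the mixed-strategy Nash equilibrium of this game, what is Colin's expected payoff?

0

First find x, the probability Rose plays Quiet, from Colin's indifference between Quiet and Confess: −x + 4(1−x) = 0, giving x = 4/5.
Since Colin is indifferent in equilibrium, Colin's expected payoff equals the payoff from either column against (4/5, 1/5). Using Quiet: −(4/5) + 4(1/5) = 0.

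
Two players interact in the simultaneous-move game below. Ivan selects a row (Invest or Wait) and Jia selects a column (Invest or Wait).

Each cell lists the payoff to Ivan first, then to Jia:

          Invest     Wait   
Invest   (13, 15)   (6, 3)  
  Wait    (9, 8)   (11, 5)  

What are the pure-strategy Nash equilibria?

(Invest, Invest)

(Invest, Invest): Ivan gets 13 ≥ 9 from Wait, and Jia gets 15 ≥ 3 from Wait — Nash equilibrium.
(Invest, Wait): Ivan prefers Wait (11 > 6); Jia prefers Invest (15 > 3) — not an equilibrium.
(Wait, Invest): Ivan prefers Invest (13 > 9) — not an equilibrium.
(Wait, Wait): Jia prefers Invest (8 > 5) — not an equilibrium.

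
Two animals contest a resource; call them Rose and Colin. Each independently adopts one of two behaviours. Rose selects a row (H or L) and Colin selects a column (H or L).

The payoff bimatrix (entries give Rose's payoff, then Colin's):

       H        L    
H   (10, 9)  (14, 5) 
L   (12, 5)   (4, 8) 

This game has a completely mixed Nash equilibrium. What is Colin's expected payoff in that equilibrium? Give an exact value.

47/7

First find p, the probability Rose plays H, from Colin's indifference between H and L: 9p + 5(1−p) = 5p + 8(1−p), giving p = 3/7.
Since Colin is indifferent in equilibrium, Colin's expected payoff equals the payoff from either column against (3/7, 4/7). Using H: 9(3/7) + 5(4/7) = 47/7.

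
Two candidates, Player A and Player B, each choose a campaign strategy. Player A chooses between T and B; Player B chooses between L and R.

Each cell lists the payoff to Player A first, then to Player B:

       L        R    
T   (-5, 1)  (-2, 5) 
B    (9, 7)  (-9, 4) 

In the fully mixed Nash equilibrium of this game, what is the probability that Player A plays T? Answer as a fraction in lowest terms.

3/7

Let p be the probability that Player A plays T. In a completely mixed equilibrium, Player B must be indifferent between L and R.
Player B's expected payoff from L is p + 7(1−p); from R it is 5p + 4(1−p).
Setting these equal: −6p + 7 = p + 4, so p = 3/7.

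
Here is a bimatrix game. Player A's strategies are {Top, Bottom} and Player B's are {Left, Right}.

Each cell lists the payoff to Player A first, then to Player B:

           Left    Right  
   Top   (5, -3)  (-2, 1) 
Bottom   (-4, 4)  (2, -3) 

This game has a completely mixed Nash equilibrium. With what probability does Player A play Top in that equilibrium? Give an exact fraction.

7/11

Let r be the probability that Player A plays Top. In a completely mixed equilibrium, Player B must be indifferent between Left and Right.
Player B's expected payoff from Left is −3r + 4(1−r); from Right it is r − 3(1−r).
Setting these equal: −7r + 4 = 4r − 3, so r = 7/11.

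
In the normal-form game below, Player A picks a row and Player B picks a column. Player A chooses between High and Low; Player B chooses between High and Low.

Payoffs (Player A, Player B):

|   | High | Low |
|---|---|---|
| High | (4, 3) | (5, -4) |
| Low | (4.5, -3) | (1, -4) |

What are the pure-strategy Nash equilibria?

(Low, High)

(High, High): Player A prefers Low (4.5 > 4) — not an equilibrium.
(High, Low): Player B prefers High (3 > -4) — not an equilibrium.
(Low, High): Player A gets 4.5 ≥ 4 from High, and Player B gets -3 ≥ -4 from Low — Nash equilibrium.
(Low, Low): Player A prefers High (5 > 1); Player B prefers High (-3 > -4) — not an equilibrium.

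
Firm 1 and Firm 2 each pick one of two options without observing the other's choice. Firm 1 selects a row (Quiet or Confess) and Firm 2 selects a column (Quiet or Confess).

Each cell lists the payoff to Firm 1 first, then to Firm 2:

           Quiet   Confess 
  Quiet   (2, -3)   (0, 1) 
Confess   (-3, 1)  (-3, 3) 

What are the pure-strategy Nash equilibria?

(Quiet, Confess)

(Quiet, Quiet): Firm 2 prefers Confess (1 > -3) — not an equilibrium.
(Quiet, Confess): Firm 1 gets 0 ≥ -3 from Confess, and Firm 2 gets 1 ≥ -3 from Quiet — Nash equilibrium.
(Confess, Quiet): Firm 1 prefers Quiet (2 > -3); Firm 2 prefers Confess (3 > 1) — not an equilibrium.
(Confess, Confess): Firm 1 prefers Quiet (0 > -3) — not an equilibrium.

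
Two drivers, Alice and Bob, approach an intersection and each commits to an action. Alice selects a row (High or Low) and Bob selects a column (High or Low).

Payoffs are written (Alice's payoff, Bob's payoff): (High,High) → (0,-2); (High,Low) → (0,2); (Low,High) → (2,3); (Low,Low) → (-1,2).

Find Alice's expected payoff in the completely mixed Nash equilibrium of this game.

First find y, the probability Bob plays High, from Alice's indifference between High and Low: 0 = 2y − (1−y), giving y = 1/3.
Since Alice is indifferent in equilibrium, Alice's expected payoff equals the payoff from either row against (1/3, 2/3). Using High: 0 = 0.

0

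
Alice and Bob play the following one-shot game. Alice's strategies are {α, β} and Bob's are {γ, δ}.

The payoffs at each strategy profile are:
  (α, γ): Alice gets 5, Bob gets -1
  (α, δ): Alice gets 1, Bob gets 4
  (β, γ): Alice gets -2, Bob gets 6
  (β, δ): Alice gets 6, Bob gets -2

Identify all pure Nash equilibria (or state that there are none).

(α, γ): Bob prefers δ (4 > -1) — not an equilibrium.
(α, δ): Alice prefers β (6 > 1) — not an equilibrium.
(β, γ): Alice prefers α (5 > -2) — not an equilibrium.
(β, δ): Bob prefers γ (6 > -2) — not an equilibrium.

none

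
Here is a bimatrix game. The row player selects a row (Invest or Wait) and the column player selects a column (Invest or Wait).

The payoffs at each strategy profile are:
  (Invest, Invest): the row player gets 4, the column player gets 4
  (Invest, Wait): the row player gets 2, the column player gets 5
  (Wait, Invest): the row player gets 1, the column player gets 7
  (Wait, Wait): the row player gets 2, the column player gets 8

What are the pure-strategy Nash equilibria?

(Invest, Invest): the column player prefers Wait (5 > 4) — not an equilibrium.
(Invest, Wait): the row player gets 2 ≥ 2 from Wait, and the column player gets 5 ≥ 4 from Invest — Nash equilibrium.
(Wait, Invest): the row player prefers Invest (4 > 1); the column player prefers Wait (8 > 7) — not an equilibrium.
(Wait, Wait): the row player gets 2 ≥ 2 from Invest, and the column player gets 8 ≥ 7 from Invest — Nash equilibrium.

(Invest, Wait) and (Wait, Wait)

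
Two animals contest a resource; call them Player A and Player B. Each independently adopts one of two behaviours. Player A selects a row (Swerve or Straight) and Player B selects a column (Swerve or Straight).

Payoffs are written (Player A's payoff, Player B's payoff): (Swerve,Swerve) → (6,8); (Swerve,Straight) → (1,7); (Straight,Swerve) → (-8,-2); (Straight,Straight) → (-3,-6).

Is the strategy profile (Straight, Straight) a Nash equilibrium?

At (Straight, Straight), Player A earns -3; switching to Swerve would give 1, so Player A would deviate.
Player B earns -6; switching to Swerve would give -2, so Player B would deviate.
Since at least one player can profitably deviate, this is not a Nash equilibrium.

No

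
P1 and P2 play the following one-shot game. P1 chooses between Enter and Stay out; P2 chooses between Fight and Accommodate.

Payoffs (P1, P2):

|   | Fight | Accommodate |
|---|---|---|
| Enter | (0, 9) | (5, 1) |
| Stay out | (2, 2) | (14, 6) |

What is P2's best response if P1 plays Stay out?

Accommodate

Against Stay out, P2 earns 2 from Fight and 6 from Accommodate.
So Accommodate is the best response.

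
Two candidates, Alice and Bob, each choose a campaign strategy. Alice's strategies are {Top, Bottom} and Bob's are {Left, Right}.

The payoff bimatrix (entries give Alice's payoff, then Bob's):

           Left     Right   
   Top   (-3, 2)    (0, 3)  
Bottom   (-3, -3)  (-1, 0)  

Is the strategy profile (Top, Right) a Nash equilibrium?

Yes

At (Top, Right), Alice earns 0; switching to Bottom would give -1, so Alice has no profitable deviation.
Bob earns 3; switching to Left would give 2, so Bob has no profitable deviation.
Neither player can gain by a unilateral deviation, so this profile is a Nash equilibrium.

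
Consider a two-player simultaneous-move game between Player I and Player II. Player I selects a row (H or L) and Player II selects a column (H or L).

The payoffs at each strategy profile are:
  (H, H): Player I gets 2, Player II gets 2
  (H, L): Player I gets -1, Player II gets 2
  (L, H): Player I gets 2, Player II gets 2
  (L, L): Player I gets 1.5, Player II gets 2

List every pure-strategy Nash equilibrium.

(H, H): Player I gets 2 ≥ 2 from L, and Player II gets 2 ≥ 2 from L — Nash equilibrium.
(H, L): Player I prefers L (1.5 > -1) — not an equilibrium.
(L, H): Player I gets 2 ≥ 2 from H, and Player II gets 2 ≥ 2 from L — Nash equilibrium.
(L, L): Player I gets 1.5 ≥ -1 from H, and Player II gets 2 ≥ 2 from H — Nash equilibrium.

(H, H) and (L, H) and (L, L)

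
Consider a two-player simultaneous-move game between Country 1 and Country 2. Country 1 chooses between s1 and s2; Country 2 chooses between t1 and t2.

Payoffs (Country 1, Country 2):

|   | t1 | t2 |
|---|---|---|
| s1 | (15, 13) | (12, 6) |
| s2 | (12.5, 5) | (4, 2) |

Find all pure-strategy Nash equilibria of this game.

(s1, t1)

(s1, t1): Country 1 gets 15 ≥ 12.5 from s2, and Country 2 gets 13 ≥ 6 from t2 — Nash equilibrium.
(s1, t2): Country 2 prefers t1 (13 > 6) — not an equilibrium.
(s2, t1): Country 1 prefers s1 (15 > 12.5) — not an equilibrium.
(s2, t2): Country 1 prefers s1 (12 > 4); Country 2 prefers t1 (5 > 2) — not an equilibrium.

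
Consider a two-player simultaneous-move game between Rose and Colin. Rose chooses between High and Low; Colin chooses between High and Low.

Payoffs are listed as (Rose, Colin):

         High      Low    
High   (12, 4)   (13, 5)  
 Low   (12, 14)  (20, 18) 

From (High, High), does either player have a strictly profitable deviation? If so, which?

Colin

Rose at (High, High) earns 12; deviating to Low yields 12 — not better.
Colin earns 4; deviating to Low yields 5 — a strict improvement.
Only Colin has a strictly profitable deviation.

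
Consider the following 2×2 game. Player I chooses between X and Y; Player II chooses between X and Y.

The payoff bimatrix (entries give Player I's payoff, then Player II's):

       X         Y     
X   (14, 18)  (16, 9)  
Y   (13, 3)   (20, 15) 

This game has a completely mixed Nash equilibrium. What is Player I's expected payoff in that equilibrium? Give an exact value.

First find q, the probability Player II plays X, from Player I's indifference between X and Y: 14q + 16(1−q) = 13q + 20(1−q), giving q = 4/5.
Since Player I is indifferent in equilibrium, Player I's expected payoff equals the payoff from either row against (4/5, 1/5). Using X: 14(4/5) + 16(1/5) = 72/5.

72/5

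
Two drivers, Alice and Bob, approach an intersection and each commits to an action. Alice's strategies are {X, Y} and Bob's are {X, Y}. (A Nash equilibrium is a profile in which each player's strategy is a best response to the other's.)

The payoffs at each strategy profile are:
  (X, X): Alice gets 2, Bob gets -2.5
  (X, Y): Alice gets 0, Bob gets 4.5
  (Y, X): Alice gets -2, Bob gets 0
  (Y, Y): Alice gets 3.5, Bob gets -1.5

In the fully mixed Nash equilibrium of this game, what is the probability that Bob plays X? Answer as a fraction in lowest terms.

7/15

Let y be the probability that Bob plays X. In a completely mixed equilibrium, Alice must be indifferent between X and Y.
Alice's expected payoff from X is 2y; from Y it is −2y + 3.5(1−y).
Setting these equal: 2y = −5.5y + 3.5, so y = 7/15.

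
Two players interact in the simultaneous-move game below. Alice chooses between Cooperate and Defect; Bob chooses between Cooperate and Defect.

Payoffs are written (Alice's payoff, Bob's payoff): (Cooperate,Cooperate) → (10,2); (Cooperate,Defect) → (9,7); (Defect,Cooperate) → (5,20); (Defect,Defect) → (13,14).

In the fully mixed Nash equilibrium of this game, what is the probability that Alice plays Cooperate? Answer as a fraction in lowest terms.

6/11

Let p be the probability that Alice plays Cooperate. In a completely mixed equilibrium, Bob must be indifferent between Cooperate and Defect.
Bob's expected payoff from Cooperate is 2p + 20(1−p); from Defect it is 7p + 14(1−p).
Setting these equal: −18p + 20 = −7p + 14, so p = 6/11.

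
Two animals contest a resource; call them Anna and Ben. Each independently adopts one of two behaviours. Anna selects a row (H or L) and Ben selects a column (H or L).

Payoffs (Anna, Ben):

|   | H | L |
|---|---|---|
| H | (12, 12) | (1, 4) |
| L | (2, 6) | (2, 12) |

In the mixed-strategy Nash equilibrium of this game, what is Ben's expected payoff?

60/7

First find x, the probability Anna plays H, from Ben's indifference between H and L: 12x + 6(1−x) = 4x + 12(1−x), giving x = 3/7.
Since Ben is indifferent in equilibrium, Ben's expected payoff equals the payoff from either column against (3/7, 4/7). Using H: 12(3/7) + 6(4/7) = 60/7.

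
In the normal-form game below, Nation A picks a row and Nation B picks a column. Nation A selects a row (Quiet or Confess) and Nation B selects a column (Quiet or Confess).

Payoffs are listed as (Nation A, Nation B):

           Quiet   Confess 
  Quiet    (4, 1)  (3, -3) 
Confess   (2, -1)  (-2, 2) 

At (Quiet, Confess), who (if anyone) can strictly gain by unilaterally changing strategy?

Nation A at (Quiet, Confess) earns 3; deviating to Confess yields -2 — not better.
Nation B earns -3; deviating to Quiet yields 1 — a strict improvement.
Only Nation B has a strictly profitable deviation.

Nation B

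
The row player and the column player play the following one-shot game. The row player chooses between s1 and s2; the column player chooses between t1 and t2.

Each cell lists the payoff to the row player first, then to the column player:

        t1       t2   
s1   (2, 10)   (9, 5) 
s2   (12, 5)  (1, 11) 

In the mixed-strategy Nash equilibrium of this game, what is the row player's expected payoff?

53/9

First find y, the probability the column player plays t1, from the row player's indifference between s1 and s2: 2y + 9(1−y) = 12y + (1−y), giving y = 4/9.
Since the row player is indifferent in equilibrium, the row player's expected payoff equals the payoff from either row against (4/9, 5/9). Using s1: 2(4/9) + 9(5/9) = 53/9.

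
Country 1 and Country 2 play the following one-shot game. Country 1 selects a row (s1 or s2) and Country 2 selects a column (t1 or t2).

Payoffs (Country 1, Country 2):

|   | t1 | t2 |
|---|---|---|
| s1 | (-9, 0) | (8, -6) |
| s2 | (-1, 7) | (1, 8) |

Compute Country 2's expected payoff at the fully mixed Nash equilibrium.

First find p, the probability Country 1 plays s1, from Country 2's indifference between t1 and t2: 7(1−p) = −6p + 8(1−p), giving p = 1/7.
Since Country 2 is indifferent in equilibrium, Country 2's expected payoff equals the payoff from either column against (1/7, 6/7). Using t1: 7(6/7) = 6.

6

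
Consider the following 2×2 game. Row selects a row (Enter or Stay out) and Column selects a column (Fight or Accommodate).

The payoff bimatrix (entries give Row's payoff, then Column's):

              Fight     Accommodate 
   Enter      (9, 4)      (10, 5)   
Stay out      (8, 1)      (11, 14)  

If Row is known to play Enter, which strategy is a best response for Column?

Accommodate

Against Enter, Column earns 4 from Fight and 5 from Accommodate.
So Accommodate is the best response.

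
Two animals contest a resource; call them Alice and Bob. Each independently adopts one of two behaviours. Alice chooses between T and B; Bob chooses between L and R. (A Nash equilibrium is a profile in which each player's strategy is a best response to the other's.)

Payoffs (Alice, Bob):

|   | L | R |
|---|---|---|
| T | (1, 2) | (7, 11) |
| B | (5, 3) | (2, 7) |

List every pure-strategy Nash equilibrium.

(T, R)

(T, L): Alice prefers B (5 > 1); Bob prefers R (11 > 2) — not an equilibrium.
(T, R): Alice gets 7 ≥ 2 from B, and Bob gets 11 ≥ 2 from L — Nash equilibrium.
(B, L): Bob prefers R (7 > 3) — not an equilibrium.
(B, R): Alice prefers T (7 > 2) — not an equilibrium.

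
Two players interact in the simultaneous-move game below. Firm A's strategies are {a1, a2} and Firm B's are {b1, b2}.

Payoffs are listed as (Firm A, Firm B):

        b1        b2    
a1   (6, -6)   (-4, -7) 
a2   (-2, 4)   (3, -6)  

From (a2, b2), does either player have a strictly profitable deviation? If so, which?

Firm A at (a2, b2) earns 3; deviating to a1 yields -4 — not better.
Firm B earns -6; deviating to b1 yields 4 — a strict improvement.
Only Firm B has a strictly profitable deviation.

Firm B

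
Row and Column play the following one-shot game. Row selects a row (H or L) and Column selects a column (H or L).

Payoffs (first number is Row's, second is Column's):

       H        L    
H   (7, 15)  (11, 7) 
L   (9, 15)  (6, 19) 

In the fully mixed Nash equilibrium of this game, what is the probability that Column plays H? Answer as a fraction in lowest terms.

Let q be the probability that Column plays H. In a completely mixed equilibrium, Row must be indifferent between H and L.
Row's expected payoff from H is 7q + 11(1−q); from L it is 9q + 6(1−q).
Setting these equal: −4q + 11 = 3q + 6, so q = 5/7.

5/7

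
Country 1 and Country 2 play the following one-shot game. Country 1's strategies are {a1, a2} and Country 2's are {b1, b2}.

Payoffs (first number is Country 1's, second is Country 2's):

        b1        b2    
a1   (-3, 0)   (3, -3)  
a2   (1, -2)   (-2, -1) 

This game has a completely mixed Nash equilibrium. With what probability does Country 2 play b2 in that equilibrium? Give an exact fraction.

Let y be the probability that Country 2 plays b1. In a completely mixed equilibrium, Country 1 must be indifferent between a1 and a2.
Country 1's expected payoff from a1 is −3y + 3(1−y); from a2 it is y − 2(1−y).
Setting these equal: −6y + 3 = 3y − 2, so y = 5/9.
Therefore Country 2 plays b2 with probability 1 − 5/9 = 4/9.

4/9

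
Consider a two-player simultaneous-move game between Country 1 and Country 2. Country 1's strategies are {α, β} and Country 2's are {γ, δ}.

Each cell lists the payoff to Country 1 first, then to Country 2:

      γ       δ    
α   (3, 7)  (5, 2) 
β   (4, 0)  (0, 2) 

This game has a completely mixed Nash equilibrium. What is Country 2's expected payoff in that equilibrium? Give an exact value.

2

First find p, the probability Country 1 plays α, from Country 2's indifference between γ and δ: 7p = 2p + 2(1−p), giving p = 2/7.
Since Country 2 is indifferent in equilibrium, Country 2's expected payoff equals the payoff from either column against (2/7, 5/7). Using γ: 7(2/7) = 2.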